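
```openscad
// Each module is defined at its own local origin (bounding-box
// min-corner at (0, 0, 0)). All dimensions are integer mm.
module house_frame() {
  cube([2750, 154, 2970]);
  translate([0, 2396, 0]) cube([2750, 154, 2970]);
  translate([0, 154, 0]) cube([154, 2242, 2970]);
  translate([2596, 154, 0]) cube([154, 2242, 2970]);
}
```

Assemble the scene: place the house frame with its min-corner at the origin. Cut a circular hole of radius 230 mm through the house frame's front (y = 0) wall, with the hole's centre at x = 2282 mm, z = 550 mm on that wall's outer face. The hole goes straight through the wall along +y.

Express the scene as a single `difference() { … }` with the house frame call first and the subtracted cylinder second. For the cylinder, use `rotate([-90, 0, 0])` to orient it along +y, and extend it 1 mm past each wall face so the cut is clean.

difference() {
  house_frame();
  translate([2282, -1, 550]) rotate([-90, 0, 0]) cylinder(h = 156, r = 230);
}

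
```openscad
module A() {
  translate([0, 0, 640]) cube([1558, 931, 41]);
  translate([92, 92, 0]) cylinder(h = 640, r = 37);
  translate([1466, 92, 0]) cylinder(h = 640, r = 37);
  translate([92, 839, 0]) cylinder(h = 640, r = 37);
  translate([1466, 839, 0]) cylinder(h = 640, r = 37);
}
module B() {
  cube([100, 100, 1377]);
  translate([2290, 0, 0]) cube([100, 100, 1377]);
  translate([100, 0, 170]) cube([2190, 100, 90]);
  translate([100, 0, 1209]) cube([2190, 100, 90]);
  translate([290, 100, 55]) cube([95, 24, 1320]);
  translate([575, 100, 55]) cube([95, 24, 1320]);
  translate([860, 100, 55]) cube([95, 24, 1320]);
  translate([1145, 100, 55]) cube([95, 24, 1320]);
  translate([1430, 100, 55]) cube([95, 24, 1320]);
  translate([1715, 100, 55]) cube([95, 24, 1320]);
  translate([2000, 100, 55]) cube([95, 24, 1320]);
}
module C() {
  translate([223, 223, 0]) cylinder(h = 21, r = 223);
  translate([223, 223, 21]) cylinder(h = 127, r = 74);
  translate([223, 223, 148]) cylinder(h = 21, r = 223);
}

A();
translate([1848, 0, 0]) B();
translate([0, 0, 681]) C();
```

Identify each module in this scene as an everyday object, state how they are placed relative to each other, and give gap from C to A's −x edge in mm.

The spool's min-x is at 0; the table's min-x is 0; gap = 0 mm.

A is a table. B is a fence section. C is a spool. The fence section is on the floor beside the table on its +x side. The spool is on top of the table. The gap from the spool to the table's −x edge is 0 mm.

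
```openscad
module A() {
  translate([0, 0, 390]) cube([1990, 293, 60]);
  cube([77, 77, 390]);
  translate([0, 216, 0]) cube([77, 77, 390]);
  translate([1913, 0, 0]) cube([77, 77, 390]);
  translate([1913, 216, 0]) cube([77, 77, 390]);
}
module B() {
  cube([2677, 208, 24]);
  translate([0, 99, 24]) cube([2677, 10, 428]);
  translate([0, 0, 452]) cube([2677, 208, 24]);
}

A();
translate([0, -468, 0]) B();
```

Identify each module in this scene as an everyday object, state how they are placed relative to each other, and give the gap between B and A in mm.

A is a bench. B is an I-beam. The I-beam is on the floor beside the bench on its −y side. The gap between the I-beam and the bench is 260 mm.

The I-beam's nearest face is 260 mm from the bench's −y face.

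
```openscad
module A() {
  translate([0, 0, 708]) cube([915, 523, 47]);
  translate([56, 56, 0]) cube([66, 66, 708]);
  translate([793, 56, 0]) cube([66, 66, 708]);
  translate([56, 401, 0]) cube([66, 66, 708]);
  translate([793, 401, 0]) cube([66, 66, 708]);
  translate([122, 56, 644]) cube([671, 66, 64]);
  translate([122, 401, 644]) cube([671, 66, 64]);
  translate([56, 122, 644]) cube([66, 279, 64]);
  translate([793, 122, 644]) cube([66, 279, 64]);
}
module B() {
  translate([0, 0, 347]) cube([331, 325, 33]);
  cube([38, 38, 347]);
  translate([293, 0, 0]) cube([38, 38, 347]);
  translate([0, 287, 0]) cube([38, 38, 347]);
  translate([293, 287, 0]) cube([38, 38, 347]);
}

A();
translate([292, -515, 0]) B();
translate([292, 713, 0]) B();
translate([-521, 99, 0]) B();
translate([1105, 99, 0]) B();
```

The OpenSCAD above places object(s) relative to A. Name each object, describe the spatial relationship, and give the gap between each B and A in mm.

A is a table. B is a stool. Four stools sit around the table at the −y, +y, −x, +x sides. The gap between each stool and the table is 190 mm.

Each stool's nearest face is 190 mm from the table's bounding box.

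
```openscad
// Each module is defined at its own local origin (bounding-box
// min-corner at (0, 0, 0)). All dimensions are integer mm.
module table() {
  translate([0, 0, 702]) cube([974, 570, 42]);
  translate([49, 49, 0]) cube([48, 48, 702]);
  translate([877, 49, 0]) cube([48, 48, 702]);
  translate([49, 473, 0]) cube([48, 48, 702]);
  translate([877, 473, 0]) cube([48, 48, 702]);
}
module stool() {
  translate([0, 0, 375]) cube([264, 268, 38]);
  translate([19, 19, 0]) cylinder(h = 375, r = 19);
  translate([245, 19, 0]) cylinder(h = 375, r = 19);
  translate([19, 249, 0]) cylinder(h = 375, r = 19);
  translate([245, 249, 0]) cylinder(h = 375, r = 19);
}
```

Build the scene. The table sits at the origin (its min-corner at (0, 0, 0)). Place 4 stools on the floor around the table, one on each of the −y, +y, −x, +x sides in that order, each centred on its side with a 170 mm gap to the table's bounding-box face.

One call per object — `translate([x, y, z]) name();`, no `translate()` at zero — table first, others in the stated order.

table();
translate([355, -438, 0]) stool();
translate([355, 740, 0]) stool();
translate([-434, 151, 0]) stool();
translate([1144, 151, 0]) stool();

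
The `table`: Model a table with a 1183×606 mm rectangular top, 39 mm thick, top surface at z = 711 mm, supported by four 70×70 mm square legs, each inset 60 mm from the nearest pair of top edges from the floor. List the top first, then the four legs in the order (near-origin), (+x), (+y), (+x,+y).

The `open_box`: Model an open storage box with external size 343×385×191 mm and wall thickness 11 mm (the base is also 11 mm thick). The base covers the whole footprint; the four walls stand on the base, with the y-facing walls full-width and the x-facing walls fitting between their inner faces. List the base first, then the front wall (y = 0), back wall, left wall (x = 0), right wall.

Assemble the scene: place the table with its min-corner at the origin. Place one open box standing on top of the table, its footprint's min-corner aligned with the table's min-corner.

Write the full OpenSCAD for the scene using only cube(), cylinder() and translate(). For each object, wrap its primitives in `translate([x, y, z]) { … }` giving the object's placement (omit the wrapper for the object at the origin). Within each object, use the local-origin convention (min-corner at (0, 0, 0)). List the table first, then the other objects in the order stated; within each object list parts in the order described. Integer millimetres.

translate([0, 0, 672]) cube([1183, 606, 39]);
translate([60, 60, 0]) cube([70, 70, 672]);
translate([1053, 60, 0]) cube([70, 70, 672]);
translate([60, 476, 0]) cube([70, 70, 672]);
translate([1053, 476, 0]) cube([70, 70, 672]);
translate([0, 0, 711]) {
  cube([343, 385, 11]);
  translate([0, 0, 11]) cube([343, 11, 180]);
  translate([0, 374, 11]) cube([343, 11, 180]);
  translate([0, 11, 11]) cube([11, 363, 180]);
  translate([332, 11, 11]) cube([11, 363, 180]);
}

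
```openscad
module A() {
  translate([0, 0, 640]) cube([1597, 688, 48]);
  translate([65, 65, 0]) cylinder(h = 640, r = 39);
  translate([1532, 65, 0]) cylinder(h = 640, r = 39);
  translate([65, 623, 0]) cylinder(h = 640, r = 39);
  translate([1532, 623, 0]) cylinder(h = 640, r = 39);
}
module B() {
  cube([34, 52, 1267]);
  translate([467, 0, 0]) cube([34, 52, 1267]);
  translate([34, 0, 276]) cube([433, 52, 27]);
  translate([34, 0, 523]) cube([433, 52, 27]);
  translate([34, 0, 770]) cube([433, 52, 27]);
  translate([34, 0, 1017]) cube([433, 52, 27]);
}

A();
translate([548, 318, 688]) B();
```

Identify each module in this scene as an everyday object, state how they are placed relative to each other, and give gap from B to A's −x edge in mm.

The ladder's min-x is at 548; the table's min-x is 0; gap = 548 mm.

A is a table. B is a ladder. The ladder is on top of the table, centred. The gap from the ladder to the table's −x edge is 548 mm.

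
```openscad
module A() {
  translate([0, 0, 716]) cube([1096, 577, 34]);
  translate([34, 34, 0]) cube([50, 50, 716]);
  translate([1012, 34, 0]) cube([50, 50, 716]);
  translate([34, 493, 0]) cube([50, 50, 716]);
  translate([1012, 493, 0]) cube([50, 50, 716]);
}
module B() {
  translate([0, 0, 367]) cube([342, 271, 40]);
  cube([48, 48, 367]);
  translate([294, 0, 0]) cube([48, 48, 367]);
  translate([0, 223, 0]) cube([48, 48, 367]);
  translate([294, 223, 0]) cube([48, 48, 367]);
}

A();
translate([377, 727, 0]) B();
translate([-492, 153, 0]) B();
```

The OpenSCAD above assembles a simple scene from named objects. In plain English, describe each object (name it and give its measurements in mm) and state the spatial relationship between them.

A is a rectangular dining table. The top is 1096×577×34 mm with its upper surface at z = 750 mm. It stands on four 50×50 mm square legs, each inset 34 mm from the nearest pair of top edges, running from the floor to the underside of the top.

B is a four-legged stool. The seat is 342×271 mm, 40 mm thick, top at z = 407 mm. It stands on four square legs, each 48×48 mm in cross-section, from z = 0 to the seat underside, each flush with a corner of the seat.

Two stools sit around the table at the +y, −x sides.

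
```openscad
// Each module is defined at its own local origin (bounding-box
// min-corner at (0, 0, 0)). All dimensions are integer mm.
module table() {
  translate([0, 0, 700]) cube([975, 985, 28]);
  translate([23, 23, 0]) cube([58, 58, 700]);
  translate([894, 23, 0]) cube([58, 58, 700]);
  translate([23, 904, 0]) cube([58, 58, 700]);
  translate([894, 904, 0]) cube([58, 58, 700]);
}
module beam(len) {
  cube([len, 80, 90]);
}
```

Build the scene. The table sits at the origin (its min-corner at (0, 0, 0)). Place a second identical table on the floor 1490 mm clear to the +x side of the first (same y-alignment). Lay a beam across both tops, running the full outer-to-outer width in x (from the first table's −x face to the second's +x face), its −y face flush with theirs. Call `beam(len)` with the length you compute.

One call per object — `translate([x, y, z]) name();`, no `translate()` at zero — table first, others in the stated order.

table();
translate([2465, 0, 0]) table();
translate([0, 0, 728]) beam(3440);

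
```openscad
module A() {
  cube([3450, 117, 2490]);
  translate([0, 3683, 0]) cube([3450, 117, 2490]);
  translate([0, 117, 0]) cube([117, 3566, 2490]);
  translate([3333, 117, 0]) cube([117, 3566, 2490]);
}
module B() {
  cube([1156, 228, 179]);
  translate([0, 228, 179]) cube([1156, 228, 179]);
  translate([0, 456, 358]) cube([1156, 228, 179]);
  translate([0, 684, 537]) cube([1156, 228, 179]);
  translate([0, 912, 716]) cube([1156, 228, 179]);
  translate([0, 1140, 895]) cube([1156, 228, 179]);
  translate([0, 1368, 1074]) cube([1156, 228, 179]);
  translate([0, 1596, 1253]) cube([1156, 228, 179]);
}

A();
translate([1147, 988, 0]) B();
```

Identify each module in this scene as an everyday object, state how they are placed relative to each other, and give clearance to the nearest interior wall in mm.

Clearances: x = 1030, y = 871; minimum 871 mm.

A is a house frame. B is a staircase. The staircase sits inside the house frame, centred. The clearance to the nearest interior wall is 871 mm.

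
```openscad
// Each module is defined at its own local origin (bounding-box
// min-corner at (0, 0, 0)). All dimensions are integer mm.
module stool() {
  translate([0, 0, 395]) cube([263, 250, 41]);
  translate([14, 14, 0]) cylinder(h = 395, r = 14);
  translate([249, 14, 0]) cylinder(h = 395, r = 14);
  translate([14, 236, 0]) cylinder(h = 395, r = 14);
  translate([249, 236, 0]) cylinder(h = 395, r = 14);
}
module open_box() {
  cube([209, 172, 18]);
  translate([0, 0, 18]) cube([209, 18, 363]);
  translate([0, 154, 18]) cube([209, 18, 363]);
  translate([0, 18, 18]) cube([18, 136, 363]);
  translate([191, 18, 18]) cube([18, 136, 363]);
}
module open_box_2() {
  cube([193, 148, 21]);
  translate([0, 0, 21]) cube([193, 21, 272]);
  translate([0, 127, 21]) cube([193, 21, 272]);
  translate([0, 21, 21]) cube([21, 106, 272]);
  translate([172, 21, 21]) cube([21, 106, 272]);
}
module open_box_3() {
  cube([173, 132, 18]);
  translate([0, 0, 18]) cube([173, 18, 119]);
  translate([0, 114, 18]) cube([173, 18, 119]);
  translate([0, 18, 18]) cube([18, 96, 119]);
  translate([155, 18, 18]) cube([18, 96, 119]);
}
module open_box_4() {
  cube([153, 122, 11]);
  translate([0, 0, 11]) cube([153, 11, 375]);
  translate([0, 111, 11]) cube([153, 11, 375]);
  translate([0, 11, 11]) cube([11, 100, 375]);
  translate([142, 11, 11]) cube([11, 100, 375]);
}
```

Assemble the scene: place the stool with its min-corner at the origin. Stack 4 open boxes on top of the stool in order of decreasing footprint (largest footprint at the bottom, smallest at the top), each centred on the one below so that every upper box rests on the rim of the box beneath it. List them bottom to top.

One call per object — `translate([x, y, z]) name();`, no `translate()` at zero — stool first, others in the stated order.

stool();
translate([27, 39, 436]) open_box();
translate([35, 51, 817]) open_box_2();
translate([45, 59, 1110]) open_box_3();
translate([55, 64, 1247]) open_box_4();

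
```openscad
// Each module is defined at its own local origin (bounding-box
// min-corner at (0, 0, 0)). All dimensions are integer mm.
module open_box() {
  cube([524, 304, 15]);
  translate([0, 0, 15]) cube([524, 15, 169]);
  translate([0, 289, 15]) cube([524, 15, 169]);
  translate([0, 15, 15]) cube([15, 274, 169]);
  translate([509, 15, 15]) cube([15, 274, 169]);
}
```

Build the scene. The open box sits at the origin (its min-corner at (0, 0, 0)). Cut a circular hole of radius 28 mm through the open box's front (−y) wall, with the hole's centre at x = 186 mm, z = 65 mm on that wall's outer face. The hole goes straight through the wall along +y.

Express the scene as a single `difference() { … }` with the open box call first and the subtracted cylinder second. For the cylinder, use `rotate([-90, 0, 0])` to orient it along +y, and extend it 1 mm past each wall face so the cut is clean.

difference() {
  open_box();
  translate([186, -1, 65]) rotate([-90, 0, 0]) cylinder(h = 17, r = 28);
}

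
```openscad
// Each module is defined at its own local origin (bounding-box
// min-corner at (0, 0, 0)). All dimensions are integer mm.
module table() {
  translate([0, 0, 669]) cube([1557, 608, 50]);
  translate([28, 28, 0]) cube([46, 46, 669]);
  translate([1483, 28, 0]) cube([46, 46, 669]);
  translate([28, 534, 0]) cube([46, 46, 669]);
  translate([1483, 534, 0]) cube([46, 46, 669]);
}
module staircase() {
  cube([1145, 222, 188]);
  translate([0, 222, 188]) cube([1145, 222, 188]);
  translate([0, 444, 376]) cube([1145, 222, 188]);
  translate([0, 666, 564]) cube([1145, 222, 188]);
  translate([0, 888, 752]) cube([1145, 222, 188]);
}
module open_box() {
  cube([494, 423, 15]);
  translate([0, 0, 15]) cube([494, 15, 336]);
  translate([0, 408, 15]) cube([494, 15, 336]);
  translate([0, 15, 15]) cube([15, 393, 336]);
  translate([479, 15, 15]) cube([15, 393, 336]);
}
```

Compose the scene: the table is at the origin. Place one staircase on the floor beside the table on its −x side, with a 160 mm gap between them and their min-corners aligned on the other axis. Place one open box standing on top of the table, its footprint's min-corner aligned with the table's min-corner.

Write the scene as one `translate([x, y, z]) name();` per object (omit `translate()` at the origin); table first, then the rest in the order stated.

table();
translate([-1305, 0, 0]) staircase();
translate([0, 0, 719]) open_box();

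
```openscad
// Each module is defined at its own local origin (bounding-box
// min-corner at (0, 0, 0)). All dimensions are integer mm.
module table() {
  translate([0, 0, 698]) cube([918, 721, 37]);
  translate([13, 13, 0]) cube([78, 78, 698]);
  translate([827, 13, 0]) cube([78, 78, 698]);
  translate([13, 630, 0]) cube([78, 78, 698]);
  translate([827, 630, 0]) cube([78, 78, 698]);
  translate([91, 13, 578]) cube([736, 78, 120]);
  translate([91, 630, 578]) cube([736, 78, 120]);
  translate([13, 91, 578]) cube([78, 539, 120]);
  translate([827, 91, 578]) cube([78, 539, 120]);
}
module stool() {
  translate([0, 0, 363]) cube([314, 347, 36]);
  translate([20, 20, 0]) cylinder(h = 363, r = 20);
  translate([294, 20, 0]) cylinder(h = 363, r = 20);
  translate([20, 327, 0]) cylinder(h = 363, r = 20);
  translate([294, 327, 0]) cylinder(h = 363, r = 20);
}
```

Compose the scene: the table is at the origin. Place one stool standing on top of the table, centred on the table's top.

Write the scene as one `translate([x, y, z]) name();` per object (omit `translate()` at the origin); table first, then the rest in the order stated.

table();
translate([302, 187, 735]) stool();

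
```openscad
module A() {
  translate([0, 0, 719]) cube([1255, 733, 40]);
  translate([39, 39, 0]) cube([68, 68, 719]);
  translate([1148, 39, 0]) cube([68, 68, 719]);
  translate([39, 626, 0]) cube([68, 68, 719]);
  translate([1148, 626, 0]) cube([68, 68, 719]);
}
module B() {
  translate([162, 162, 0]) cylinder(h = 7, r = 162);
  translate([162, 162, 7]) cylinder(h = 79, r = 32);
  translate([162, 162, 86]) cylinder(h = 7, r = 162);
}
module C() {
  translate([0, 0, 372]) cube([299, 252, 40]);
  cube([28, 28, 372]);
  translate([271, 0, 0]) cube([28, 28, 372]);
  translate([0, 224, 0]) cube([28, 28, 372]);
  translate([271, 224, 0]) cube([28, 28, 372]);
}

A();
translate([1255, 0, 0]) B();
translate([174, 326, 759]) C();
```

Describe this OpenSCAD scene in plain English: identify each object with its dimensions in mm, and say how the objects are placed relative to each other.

A is a rectangular dining table. The top is 1255×733×40 mm with its upper surface at z = 759 mm. It stands on four 68×68 mm square legs, each inset 39 mm from the nearest pair of top edges, running from the floor to the underside of the top.

B is a spool: two coaxial disc flanges of radius 162 mm and thickness 7 mm, joined by a core cylinder of radius 32 mm and height 79 mm. The lower flange rests on z = 0 and the three cylinders share a vertical axis.

C is a four-legged stool. The seat is 299×252 mm, 40 mm thick, top at z = 412 mm. It stands on four square legs, each 28×28 mm in cross-section, from z = 0 to the seat underside, each flush with a corner of the seat.

The spool is against the table's +x side, with their −y faces flush. The stool is on top of the table.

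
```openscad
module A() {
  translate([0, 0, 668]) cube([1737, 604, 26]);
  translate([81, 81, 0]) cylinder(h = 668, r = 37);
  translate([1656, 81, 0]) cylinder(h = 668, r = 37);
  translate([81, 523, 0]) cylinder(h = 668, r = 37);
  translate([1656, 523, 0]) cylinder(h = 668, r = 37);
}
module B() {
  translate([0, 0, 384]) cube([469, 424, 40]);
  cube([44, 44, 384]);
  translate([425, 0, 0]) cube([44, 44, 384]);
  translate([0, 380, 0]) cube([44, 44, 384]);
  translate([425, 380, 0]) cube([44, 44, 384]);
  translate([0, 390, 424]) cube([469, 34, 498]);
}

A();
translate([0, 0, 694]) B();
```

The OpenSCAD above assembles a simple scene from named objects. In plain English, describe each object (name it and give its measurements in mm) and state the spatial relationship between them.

A is a rectangular dining table. The top is 1737×604×26 mm with its upper surface at z = 694 mm. It stands on four round legs of 74 mm diameter, each leg's bounding box inset 44 mm from the nearest pair of top edges, running from the floor to the underside of the top.

B is a chair: 469×424 mm seat, 40 mm thick, top at z = 424 mm, on four 44 mm square corner legs flush with the seat edges. A 34 mm thick backrest slab spans the full seat width, extending 498 mm above the seat top, its back face flush with the seat's +y edge.

The chair is on top of the table.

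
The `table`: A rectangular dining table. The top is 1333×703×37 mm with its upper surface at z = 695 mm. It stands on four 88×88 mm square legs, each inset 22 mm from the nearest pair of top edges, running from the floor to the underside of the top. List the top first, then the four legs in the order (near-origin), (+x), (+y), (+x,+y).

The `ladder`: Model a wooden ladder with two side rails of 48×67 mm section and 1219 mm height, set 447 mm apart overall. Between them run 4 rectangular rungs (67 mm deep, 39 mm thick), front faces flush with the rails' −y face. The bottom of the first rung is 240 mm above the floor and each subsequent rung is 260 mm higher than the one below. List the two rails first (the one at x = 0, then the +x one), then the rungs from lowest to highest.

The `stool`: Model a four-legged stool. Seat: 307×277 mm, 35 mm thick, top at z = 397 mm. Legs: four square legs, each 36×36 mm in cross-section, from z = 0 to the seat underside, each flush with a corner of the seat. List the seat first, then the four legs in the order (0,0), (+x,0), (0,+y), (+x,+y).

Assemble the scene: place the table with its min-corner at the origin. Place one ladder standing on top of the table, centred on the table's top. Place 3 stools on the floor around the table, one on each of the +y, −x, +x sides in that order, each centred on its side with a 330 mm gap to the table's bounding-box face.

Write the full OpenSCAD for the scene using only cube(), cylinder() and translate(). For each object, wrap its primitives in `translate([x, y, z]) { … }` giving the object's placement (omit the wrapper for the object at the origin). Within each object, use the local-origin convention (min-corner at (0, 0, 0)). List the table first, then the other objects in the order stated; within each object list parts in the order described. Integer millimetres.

translate([0, 0, 658]) cube([1333, 703, 37]);
translate([22, 22, 0]) cube([88, 88, 658]);
translate([1223, 22, 0]) cube([88, 88, 658]);
translate([22, 593, 0]) cube([88, 88, 658]);
translate([1223, 593, 0]) cube([88, 88, 658]);
translate([443, 318, 695]) {
  cube([48, 67, 1219]);
  translate([399, 0, 0]) cube([48, 67, 1219]);
  translate([48, 0, 240]) cube([351, 67, 39]);
  translate([48, 0, 500]) cube([351, 67, 39]);
  translate([48, 0, 760]) cube([351, 67, 39]);
  translate([48, 0, 1020]) cube([351, 67, 39]);
}
translate([513, 1033, 0]) {
  translate([0, 0, 362]) cube([307, 277, 35]);
  cube([36, 36, 362]);
  translate([271, 0, 0]) cube([36, 36, 362]);
  translate([0, 241, 0]) cube([36, 36, 362]);
  translate([271, 241, 0]) cube([36, 36, 362]);
}
translate([-637, 213, 0]) {
  translate([0, 0, 362]) cube([307, 277, 35]);
  cube([36, 36, 362]);
  translate([271, 0, 0]) cube([36, 36, 362]);
  translate([0, 241, 0]) cube([36, 36, 362]);
  translate([271, 241, 0]) cube([36, 36, 362]);
}
translate([1663, 213, 0]) {
  translate([0, 0, 362]) cube([307, 277, 35]);
  cube([36, 36, 362]);
  translate([271, 0, 0]) cube([36, 36, 362]);
  translate([0, 241, 0]) cube([36, 36, 362]);
  translate([271, 241, 0]) cube([36, 36, 362]);
}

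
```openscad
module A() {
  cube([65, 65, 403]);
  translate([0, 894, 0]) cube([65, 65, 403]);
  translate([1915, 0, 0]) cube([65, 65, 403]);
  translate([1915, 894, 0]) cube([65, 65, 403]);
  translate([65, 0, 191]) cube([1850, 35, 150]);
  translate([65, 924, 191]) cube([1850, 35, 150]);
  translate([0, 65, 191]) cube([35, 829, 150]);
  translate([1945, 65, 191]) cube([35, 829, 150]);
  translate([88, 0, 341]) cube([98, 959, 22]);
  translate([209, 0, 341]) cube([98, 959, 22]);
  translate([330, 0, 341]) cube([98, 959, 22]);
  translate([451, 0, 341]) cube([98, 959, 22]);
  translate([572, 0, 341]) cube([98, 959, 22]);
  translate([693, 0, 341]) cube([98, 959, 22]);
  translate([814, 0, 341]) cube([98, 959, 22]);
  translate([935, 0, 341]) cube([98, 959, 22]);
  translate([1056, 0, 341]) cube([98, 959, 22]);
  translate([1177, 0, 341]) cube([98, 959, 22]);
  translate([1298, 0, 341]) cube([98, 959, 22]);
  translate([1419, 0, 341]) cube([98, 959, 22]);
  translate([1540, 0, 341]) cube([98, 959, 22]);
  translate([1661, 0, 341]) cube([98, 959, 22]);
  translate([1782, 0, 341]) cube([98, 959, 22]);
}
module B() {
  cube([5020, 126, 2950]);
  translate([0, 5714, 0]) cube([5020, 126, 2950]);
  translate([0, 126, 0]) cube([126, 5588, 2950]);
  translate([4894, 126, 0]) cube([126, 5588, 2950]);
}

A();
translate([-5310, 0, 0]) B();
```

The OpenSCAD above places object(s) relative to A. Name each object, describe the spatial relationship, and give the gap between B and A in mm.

The house frame's nearest face is 290 mm from the bed frame's −x face.

A is a bed frame. B is a house frame. The house frame is on the floor beside the bed frame on its −x side. The gap between the house frame and the bed frame is 290 mm.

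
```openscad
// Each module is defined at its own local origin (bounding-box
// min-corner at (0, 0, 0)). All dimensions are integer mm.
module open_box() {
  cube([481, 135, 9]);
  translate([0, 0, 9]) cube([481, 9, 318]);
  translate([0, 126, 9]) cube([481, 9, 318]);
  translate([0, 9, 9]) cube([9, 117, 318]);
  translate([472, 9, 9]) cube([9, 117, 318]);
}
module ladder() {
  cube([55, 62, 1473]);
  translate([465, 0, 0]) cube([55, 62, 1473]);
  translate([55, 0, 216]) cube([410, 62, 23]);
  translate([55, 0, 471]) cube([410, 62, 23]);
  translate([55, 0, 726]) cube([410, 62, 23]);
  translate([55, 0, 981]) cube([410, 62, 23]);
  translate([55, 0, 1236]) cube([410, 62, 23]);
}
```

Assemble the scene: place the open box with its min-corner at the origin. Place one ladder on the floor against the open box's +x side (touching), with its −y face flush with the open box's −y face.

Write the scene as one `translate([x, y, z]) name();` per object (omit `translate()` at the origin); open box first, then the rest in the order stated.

open_box();
translate([481, 0, 0]) ladder();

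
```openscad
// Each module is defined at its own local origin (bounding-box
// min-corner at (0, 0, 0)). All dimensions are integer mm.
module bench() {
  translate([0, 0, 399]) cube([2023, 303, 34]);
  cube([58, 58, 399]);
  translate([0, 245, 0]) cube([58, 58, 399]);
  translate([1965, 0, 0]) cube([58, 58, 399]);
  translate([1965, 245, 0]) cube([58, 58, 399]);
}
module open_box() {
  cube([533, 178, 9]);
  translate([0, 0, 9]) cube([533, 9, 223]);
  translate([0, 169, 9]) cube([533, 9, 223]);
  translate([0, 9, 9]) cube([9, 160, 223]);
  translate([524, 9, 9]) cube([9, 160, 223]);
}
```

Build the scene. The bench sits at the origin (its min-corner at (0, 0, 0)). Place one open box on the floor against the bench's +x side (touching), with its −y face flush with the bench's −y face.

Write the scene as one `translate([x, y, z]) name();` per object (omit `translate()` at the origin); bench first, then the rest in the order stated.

bench();
translate([2023, 0, 0]) open_box();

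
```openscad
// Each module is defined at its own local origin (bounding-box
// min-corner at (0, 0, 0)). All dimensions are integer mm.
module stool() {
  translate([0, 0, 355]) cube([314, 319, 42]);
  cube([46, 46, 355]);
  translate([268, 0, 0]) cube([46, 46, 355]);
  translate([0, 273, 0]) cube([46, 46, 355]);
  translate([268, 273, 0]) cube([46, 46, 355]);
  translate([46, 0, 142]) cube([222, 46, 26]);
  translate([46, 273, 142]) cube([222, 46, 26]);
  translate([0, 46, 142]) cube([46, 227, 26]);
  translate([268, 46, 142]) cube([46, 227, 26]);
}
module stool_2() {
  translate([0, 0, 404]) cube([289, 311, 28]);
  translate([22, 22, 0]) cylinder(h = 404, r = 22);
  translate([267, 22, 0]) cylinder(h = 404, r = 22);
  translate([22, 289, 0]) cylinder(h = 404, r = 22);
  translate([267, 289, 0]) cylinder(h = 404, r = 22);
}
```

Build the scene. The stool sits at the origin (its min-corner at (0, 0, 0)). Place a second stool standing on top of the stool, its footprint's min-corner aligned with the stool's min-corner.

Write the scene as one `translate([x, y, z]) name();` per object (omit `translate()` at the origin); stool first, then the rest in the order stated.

stool();
translate([0, 0, 397]) stool_2();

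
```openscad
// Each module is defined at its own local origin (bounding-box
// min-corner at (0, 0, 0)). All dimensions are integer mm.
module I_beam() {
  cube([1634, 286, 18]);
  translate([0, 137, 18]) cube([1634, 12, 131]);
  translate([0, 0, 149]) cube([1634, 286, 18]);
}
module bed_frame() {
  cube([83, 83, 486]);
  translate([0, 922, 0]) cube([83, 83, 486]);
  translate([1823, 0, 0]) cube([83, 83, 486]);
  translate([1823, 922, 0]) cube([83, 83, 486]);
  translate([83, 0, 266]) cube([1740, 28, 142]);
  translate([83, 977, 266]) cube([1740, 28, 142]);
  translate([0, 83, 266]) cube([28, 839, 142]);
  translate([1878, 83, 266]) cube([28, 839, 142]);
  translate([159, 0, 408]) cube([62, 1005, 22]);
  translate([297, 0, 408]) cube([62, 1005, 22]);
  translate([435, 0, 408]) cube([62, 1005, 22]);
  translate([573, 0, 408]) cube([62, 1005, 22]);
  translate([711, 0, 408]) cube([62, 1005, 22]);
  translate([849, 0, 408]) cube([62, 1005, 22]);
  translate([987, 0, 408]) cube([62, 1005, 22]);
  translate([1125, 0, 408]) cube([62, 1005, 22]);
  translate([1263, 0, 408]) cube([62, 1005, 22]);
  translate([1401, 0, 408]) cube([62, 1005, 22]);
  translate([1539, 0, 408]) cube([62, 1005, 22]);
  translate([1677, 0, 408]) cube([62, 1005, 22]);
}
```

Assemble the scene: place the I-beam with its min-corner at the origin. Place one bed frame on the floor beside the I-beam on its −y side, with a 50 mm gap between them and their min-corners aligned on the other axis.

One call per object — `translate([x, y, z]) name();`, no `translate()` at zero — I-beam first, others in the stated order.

I_beam();
translate([0, -1055, 0]) bed_frame();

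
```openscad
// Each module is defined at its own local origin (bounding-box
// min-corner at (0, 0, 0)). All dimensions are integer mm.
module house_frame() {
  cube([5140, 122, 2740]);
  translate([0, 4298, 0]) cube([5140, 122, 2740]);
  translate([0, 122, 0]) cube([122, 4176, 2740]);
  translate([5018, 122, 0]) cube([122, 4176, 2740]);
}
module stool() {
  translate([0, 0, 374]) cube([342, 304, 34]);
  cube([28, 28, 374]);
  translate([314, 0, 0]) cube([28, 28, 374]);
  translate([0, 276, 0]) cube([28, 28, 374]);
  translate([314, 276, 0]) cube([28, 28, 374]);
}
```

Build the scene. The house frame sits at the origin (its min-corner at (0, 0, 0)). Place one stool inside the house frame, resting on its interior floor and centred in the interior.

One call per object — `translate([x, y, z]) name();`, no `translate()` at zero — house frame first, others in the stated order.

house_frame();
translate([2399, 2058, 0]) stool();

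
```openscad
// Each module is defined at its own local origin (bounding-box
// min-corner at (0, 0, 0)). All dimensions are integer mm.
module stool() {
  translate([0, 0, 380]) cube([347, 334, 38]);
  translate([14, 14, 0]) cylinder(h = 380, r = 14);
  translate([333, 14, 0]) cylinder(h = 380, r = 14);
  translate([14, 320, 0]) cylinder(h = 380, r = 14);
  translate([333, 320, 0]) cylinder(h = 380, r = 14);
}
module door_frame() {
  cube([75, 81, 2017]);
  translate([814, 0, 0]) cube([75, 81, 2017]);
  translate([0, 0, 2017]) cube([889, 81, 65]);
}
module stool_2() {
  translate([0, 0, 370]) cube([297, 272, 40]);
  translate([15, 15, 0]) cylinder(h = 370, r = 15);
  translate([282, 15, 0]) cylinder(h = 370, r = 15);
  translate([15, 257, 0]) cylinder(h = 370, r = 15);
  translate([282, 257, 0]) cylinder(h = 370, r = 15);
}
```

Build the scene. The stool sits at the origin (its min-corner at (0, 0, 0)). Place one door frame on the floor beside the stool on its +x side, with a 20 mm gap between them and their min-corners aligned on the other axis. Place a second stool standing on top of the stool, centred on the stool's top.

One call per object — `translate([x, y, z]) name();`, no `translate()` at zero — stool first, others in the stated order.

stool();
translate([367, 0, 0]) door_frame();
translate([25, 31, 418]) stool_2();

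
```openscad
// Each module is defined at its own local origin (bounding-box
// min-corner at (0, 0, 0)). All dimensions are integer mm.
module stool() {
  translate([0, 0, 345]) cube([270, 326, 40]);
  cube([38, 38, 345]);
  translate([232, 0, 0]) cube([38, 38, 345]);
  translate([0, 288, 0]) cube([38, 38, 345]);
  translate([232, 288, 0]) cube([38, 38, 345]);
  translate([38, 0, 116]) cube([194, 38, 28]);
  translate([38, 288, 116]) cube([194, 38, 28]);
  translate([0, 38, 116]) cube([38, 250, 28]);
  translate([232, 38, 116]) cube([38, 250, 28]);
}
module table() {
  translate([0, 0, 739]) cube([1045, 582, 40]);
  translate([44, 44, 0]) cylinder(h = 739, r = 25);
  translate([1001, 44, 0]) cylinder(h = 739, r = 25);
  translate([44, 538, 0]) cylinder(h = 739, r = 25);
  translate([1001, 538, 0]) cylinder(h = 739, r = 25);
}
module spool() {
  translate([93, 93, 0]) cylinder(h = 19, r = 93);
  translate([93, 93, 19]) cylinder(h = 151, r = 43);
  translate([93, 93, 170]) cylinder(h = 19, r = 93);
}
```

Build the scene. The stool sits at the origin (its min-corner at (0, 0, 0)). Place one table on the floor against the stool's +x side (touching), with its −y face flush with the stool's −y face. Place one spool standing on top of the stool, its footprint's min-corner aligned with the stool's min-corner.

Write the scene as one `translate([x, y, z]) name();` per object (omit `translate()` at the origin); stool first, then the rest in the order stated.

stool();
translate([270, 0, 0]) table();
translate([0, 0, 385]) spool();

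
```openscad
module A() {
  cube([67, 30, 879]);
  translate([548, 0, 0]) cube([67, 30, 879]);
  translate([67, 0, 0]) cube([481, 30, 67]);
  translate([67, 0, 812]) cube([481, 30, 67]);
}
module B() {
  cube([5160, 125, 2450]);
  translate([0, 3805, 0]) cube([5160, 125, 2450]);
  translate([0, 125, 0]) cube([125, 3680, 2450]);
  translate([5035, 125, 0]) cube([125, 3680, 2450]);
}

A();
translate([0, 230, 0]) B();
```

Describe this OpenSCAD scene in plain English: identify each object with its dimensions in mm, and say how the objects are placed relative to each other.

A is a rectangular picture frame lying in the x–z plane (depth along y). The opening is 481 mm wide (x) by 745 mm tall (z), surrounded by a border 67 mm wide on all four sides. The frame is 30 mm deep and is made of two full-height vertical stiles with two horizontal rails fitted between them.

B is a box-shaped house frame (walls only): outside footprint 5160×3930 mm, wall height 2450 mm, wall thickness 125 mm. The two y-facing walls run the full x-width; the two x-facing walls fit between the inner faces of the y-facing walls.

The house frame is on the floor beside the picture frame on its +y side.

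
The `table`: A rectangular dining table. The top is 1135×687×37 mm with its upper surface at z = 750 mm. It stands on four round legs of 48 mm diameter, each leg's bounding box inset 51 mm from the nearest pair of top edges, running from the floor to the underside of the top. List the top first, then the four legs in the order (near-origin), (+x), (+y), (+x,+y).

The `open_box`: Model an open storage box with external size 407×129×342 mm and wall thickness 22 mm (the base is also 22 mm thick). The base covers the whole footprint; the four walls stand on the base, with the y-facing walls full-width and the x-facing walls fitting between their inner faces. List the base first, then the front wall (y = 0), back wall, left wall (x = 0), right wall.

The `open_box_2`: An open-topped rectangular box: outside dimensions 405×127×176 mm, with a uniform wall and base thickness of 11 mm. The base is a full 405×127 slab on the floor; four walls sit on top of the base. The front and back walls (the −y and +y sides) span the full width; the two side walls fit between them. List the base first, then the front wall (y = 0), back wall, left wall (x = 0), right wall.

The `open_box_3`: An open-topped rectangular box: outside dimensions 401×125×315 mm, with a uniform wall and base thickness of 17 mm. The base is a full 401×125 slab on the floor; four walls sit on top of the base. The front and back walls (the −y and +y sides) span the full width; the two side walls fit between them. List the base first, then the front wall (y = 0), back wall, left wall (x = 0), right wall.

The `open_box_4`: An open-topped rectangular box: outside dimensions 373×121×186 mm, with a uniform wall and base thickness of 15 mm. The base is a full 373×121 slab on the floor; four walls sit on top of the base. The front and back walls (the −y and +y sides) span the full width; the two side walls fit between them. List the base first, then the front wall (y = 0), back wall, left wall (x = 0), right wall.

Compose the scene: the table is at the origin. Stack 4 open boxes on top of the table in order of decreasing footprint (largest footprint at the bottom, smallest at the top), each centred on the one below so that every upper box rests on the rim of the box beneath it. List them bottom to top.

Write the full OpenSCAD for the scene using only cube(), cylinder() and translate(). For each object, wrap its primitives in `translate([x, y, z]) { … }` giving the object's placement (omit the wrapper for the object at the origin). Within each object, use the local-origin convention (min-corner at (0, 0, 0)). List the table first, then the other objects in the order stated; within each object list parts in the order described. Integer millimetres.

translate([0, 0, 713]) cube([1135, 687, 37]);
translate([75, 75, 0]) cylinder(h = 713, r = 24);
translate([1060, 75, 0]) cylinder(h = 713, r = 24);
translate([75, 612, 0]) cylinder(h = 713, r = 24);
translate([1060, 612, 0]) cylinder(h = 713, r = 24);
translate([364, 279, 750]) {
  cube([407, 129, 22]);
  translate([0, 0, 22]) cube([407, 22, 320]);
  translate([0, 107, 22]) cube([407, 22, 320]);
  translate([0, 22, 22]) cube([22, 85, 320]);
  translate([385, 22, 22]) cube([22, 85, 320]);
}
translate([365, 280, 1092]) {
  cube([405, 127, 11]);
  translate([0, 0, 11]) cube([405, 11, 165]);
  translate([0, 116, 11]) cube([405, 11, 165]);
  translate([0, 11, 11]) cube([11, 105, 165]);
  translate([394, 11, 11]) cube([11, 105, 165]);
}
translate([367, 281, 1268]) {
  cube([401, 125, 17]);
  translate([0, 0, 17]) cube([401, 17, 298]);
  translate([0, 108, 17]) cube([401, 17, 298]);
  translate([0, 17, 17]) cube([17, 91, 298]);
  translate([384, 17, 17]) cube([17, 91, 298]);
}
translate([381, 283, 1583]) {
  cube([373, 121, 15]);
  translate([0, 0, 15]) cube([373, 15, 171]);
  translate([0, 106, 15]) cube([373, 15, 171]);
  translate([0, 15, 15]) cube([15, 91, 171]);
  translate([358, 15, 15]) cube([15, 91, 171]);
}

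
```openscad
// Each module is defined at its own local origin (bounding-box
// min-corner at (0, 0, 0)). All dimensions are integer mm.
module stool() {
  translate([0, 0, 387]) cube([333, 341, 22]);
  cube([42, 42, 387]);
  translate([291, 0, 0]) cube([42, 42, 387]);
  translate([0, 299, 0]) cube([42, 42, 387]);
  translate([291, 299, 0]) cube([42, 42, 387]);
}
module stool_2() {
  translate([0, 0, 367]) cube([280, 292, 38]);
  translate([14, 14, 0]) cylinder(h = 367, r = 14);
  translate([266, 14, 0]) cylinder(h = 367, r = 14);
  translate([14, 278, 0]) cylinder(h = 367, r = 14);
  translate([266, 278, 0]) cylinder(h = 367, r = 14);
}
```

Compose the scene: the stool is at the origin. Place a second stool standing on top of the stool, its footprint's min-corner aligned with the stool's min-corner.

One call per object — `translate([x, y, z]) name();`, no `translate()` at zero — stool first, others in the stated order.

stool();
translate([0, 0, 409]) stool_2();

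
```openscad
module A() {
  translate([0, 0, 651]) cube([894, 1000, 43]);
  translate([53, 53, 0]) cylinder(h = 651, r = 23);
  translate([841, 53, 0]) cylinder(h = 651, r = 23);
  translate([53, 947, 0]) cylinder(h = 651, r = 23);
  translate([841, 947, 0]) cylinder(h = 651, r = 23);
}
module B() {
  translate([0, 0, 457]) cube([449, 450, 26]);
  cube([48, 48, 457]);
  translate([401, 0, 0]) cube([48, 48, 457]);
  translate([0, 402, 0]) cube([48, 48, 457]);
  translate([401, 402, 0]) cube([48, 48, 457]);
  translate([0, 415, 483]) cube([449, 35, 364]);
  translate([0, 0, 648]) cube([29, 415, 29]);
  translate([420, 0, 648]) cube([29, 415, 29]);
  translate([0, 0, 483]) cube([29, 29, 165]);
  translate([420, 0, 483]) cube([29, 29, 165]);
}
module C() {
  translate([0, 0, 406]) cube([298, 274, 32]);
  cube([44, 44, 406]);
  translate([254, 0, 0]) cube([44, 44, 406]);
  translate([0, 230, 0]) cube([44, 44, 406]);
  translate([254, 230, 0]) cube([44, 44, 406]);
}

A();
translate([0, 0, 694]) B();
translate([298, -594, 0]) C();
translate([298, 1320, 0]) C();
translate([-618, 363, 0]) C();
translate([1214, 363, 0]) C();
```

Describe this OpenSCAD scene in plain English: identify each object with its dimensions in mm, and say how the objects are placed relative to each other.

A is a table: top 894 mm (x) × 1000 mm (y), 43 mm thick, upper face at z = 694 mm, on four round legs of 46 mm diameter, each leg's bounding box inset 30 mm from the nearest pair of top edges, running from z = 0 to the bottom of the top.

B is a chair: 449×450 mm seat, 26 mm thick, top at z = 483 mm, on four 48 mm square corner legs flush with the seat edges. A 35 mm thick backrest slab spans the full seat width, extending 364 mm above the seat top, its back face flush with the seat's +y edge. Two armrests of 29×29 mm section run along each side from the seat's front edge to the front of the backrest, top faces 194 mm above the seat top and outer faces flush with the seat's x-edges; a 29×29 mm post under the front of each armrest stands on the seat at the front corner.

C is a four-legged stool. The seat is a 298×274×32 mm slab whose top surface is at z = 438 mm; four square legs, each 44×44 mm in cross-section, run from the floor (z = 0) to the underside of the seat, each flush with a corner of the seat.

The chair is on top of the table. Four stools sit around the table at the −y, +y, −x, +x sides.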